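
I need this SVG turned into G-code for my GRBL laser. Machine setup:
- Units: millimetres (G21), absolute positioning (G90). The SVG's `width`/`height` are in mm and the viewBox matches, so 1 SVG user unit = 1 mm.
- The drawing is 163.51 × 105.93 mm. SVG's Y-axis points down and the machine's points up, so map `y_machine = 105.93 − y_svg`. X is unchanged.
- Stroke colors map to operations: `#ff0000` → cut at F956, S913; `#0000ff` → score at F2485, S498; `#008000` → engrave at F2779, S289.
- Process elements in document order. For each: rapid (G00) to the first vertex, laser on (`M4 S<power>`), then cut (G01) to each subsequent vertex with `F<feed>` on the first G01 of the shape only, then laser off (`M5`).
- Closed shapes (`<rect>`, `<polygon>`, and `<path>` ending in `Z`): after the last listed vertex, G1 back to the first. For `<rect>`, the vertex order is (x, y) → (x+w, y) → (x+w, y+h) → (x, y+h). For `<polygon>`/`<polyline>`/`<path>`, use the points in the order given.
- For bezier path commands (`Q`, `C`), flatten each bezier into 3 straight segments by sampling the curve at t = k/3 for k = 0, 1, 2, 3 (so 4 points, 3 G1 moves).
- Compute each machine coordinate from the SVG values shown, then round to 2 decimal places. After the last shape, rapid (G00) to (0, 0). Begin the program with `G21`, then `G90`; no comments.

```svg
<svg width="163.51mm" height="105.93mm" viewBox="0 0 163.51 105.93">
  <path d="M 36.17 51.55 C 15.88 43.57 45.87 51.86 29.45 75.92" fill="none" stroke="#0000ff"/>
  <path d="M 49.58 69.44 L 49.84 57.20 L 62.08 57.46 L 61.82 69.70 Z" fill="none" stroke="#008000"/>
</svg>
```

viewBox `0 0 163.51 105.93` with mm width/height → 1 unit = 1 mm. Flip: y_m = 105.93 − y_svg.

**Shape 1** — `<path>` cubic bezier, stroke `#0000ff` → score (S498, F2485). Control points (SVG): P0=(36.17,51.55), P1=(15.88,43.57), P2=(45.87,51.86), P3=(29.45,75.92); sampled at t=k/3. Machine vertices: (36.17,54.38) → (29.06,56.96) → (33.98,48.79) → (29.45,30.01). Open path.

**Shape 2** — `<path>` regular polygon, stroke `#008000` → engrave (S289, F2779). Machine vertices: (49.58,36.49) → (49.84,48.73) → (62.08,48.47) → (61.82,36.23) → (49.58,36.49). Closed: final G1 returns to the first vertex.

G21
G90
G00 X36.17 Y54.38
M4 S498
G01 X29.06 Y56.96 F2485
G01 X33.98 Y48.79
G01 X29.45 Y30.01
M5
G00 X49.58 Y36.49
M4 S289
G01 X49.84 Y48.73 F2779
G01 X62.08 Y48.47
G01 X61.82 Y36.23
G01 X49.58 Y36.49
M5
G00 X0.00 Y0.00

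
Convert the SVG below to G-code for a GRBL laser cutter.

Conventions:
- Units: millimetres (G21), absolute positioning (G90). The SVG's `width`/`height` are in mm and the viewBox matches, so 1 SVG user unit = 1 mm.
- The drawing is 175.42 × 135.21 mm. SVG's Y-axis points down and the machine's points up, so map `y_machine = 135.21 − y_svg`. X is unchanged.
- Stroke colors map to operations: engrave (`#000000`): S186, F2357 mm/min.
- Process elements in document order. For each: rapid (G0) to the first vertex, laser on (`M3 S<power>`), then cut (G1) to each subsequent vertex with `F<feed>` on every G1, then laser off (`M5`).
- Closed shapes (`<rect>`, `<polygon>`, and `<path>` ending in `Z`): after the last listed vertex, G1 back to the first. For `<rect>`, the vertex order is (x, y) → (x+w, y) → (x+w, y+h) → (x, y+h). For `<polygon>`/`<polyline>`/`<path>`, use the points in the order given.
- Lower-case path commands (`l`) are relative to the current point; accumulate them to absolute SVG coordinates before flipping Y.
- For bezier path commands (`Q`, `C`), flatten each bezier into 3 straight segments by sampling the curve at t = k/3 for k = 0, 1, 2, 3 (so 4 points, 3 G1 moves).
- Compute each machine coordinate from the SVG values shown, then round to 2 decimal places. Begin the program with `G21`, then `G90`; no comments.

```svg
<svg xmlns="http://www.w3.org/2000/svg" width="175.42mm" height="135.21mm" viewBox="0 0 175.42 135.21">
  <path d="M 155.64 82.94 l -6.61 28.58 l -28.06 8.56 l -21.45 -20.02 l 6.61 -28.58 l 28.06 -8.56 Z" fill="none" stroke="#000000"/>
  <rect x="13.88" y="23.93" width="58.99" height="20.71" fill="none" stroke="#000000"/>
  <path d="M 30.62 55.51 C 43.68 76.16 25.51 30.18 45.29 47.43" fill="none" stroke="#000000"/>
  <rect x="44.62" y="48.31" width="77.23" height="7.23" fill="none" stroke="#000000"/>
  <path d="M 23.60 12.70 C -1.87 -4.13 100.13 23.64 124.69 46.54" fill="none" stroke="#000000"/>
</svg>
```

viewBox `0 0 175.42 135.21` with mm width/height → 1 unit = 1 mm. Flip: y_m = 135.21 − y_svg.

**Shape 1** — `<path>` regular polygon, stroke `#000000` → engrave (S186, F2357). Machine vertices: (155.64,52.27) → (149.03,23.69) → (120.97,15.13) → (99.52,35.15) → (106.13,63.73) → (134.19,72.29) → (155.64,52.27). Closed: final G1 returns to the first vertex.

**Shape 2** — `<rect>` rectangle, stroke `#000000` → engrave (S186, F2357). Machine vertices: (13.88,111.28) → (72.87,111.28) → (72.87,90.57) → (13.88,90.57) → (13.88,111.28). Closed: final G1 returns to the first vertex.

**Shape 3** — `<path>` cubic bezier, stroke `#000000` → engrave (S186, F2357). Control points (SVG): P0=(30.62,55.51), P1=(43.68,76.16), P2=(25.51,30.18), P3=(45.29,47.43); sampled at t=k/3. Machine vertices: (30.62,79.70) → (35.83,76.45) → (35.60,88.76) → (45.29,87.78). Open path.

**Shape 4** — `<rect>` rectangle, stroke `#000000` → engrave (S186, F2357). Machine vertices: (44.62,86.90) → (121.85,86.90) → (121.85,79.67) → (44.62,79.67) → (44.62,86.90). Closed: final G1 returns to the first vertex.

**Shape 5** — `<path>` cubic bezier, stroke `#000000` → engrave (S186, F2357). Control points (SVG): P0=(23.60,12.70), P1=(-1.87,-4.13), P2=(100.13,23.64), P3=(124.69,46.54); sampled at t=k/3. Machine vertices: (23.60,122.51) → (33.03,126.31) → (81.91,111.36) → (124.69,88.67). Open path.

G21
G90
G0 X155.64 Y52.27
M3 S186
G1 X149.03 Y23.69 F2357
G1 X120.97 Y15.13 F2357
G1 X99.52 Y35.15 F2357
G1 X106.13 Y63.73 F2357
G1 X134.19 Y72.29 F2357
G1 X155.64 Y52.27 F2357
M5
G0 X13.88 Y111.28
M3 S186
G1 X72.87 Y111.28 F2357
G1 X72.87 Y90.57 F2357
G1 X13.88 Y90.57 F2357
G1 X13.88 Y111.28 F2357
M5
G0 X30.62 Y79.70
M3 S186
G1 X35.83 Y76.45 F2357
G1 X35.60 Y88.76 F2357
G1 X45.29 Y87.78 F2357
M5
G0 X44.62 Y86.90
M3 S186
G1 X121.85 Y86.90 F2357
G1 X121.85 Y79.67 F2357
G1 X44.62 Y79.67 F2357
G1 X44.62 Y86.90 F2357
M5
G0 X23.60 Y122.51
M3 S186
G1 X33.03 Y126.31 F2357
G1 X81.91 Y111.36 F2357
G1 X124.69 Y88.67 F2357
M5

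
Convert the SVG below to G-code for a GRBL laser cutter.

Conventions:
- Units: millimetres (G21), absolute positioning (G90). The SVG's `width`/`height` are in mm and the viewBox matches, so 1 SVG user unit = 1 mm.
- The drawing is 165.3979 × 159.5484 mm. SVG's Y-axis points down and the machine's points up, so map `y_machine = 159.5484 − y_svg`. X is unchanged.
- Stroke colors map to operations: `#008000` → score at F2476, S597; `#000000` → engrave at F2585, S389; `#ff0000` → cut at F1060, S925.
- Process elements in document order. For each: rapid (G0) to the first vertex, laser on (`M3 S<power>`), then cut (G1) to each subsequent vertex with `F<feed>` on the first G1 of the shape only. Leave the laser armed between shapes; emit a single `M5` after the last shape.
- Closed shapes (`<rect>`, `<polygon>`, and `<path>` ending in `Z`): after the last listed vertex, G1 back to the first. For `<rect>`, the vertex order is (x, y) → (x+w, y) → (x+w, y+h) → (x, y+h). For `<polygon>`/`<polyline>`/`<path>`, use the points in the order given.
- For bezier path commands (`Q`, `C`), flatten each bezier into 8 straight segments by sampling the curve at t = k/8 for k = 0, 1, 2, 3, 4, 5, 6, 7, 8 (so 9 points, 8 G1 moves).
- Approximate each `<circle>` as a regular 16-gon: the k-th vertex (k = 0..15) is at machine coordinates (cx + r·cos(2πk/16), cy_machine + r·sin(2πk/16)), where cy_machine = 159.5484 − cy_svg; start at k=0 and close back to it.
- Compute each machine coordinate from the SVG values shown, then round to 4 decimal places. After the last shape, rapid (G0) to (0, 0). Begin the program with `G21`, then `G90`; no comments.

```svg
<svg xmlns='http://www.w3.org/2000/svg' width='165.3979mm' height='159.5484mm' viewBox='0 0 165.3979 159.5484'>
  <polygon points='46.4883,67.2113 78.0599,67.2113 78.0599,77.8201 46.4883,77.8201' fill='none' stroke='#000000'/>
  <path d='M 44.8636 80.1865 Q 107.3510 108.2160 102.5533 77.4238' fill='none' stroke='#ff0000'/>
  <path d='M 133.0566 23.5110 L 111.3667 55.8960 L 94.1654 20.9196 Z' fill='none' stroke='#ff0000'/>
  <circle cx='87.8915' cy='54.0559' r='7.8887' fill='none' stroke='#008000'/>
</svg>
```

1 u = 1 mm; y_m = 159.5484 − y.

[1] `<polygon>` rectangle, #000000→engrave S389 F2585: (46.4883,92.3371) → (78.0599,92.3371) → (78.0599,81.7283) → (46.4883,81.7283) → (46.4883,92.3371) (closed)

[2] `<path>` quadratic bezier, #ff0000→cut S925 F1060: (44.8636,79.3619) → (59.4341,73.2736) → (71.9020,69.0235) → (82.2672,66.6116) → (90.5297,66.0378) → (96.6896,67.3023) → (100.7468,70.4049) → (102.7014,75.3456) → (102.5533,82.1246)

[3] `<path>` regular polygon, #ff0000→cut S925 F1060: (133.0566,136.0374) → (111.3667,103.6524) → (94.1654,138.6288) → (133.0566,136.0374) (closed)

[4] `<circle>` circle, #008000→score S597 F2476: (95.7802,105.4925) → (95.1797,108.5114) → (93.4697,111.0707) → (90.9104,112.7807) → (87.8915,113.3812) → (84.8726,112.7807) → (82.3133,111.0707) → (80.6033,108.5114) → (80.0028,105.4925) → (80.6033,102.4736) → (82.3133,99.9143) → (84.8726,98.2043) → (87.8915,97.6038) → (90.9104,98.2043) → (93.4697,99.9143) → (95.1797,102.4736) → (95.7802,105.4925) (closed)

G21
G90
G0 X46.4883 Y92.3371
M3 S389
G1 X78.0599 Y92.3371 F2585
G1 X78.0599 Y81.7283
G1 X46.4883 Y81.7283
G1 X46.4883 Y92.3371
G0 X44.8636 Y79.3619
M3 S925
G1 X59.4341 Y73.2736 F1060
G1 X71.9020 Y69.0235
G1 X82.2672 Y66.6116
G1 X90.5297 Y66.0378
G1 X96.6896 Y67.3023
G1 X100.7468 Y70.4049
G1 X102.7014 Y75.3456
G1 X102.5533 Y82.1246
G0 X133.0566 Y136.0374
M3 S925
G1 X111.3667 Y103.6524 F1060
G1 X94.1654 Y138.6288
G1 X133.0566 Y136.0374
G0 X95.7802 Y105.4925
M3 S597
G1 X95.1797 Y108.5114 F2476
G1 X93.4697 Y111.0707
G1 X90.9104 Y112.7807
G1 X87.8915 Y113.3812
G1 X84.8726 Y112.7807
G1 X82.3133 Y111.0707
G1 X80.6033 Y108.5114
G1 X80.0028 Y105.4925
G1 X80.6033 Y102.4736
G1 X82.3133 Y99.9143
G1 X84.8726 Y98.2043
G1 X87.8915 Y97.6038
G1 X90.9104 Y98.2043
G1 X93.4697 Y99.9143
G1 X95.1797 Y102.4736
G1 X95.7802 Y105.4925
M5
G0 X0.0000 Y0.0000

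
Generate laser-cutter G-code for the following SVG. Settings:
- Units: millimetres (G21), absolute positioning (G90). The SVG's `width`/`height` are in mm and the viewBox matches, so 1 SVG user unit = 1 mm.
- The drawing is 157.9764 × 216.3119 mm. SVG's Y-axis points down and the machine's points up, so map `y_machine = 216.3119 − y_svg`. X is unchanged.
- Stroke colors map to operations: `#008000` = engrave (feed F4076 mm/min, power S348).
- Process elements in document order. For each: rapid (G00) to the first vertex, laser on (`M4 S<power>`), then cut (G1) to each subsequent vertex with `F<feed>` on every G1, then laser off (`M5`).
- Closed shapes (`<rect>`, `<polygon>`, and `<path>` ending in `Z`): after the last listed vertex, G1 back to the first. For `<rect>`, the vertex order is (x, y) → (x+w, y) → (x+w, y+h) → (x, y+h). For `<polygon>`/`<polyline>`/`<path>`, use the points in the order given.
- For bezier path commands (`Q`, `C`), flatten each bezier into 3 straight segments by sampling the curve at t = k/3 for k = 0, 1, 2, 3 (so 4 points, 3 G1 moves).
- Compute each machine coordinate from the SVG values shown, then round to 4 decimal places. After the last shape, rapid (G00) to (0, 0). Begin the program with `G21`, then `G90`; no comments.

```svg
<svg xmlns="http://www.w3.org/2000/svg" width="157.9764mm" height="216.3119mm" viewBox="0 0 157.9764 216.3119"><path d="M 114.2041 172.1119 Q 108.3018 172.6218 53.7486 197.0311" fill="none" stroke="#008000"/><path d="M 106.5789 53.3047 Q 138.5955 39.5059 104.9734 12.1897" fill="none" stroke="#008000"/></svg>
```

Since the viewBox matches the mm dimensions, user units are millimetres directly. The only transform is the Y-flip y_m = 216.3119 − y_svg.

Shape 1 is a quadratic bezier drawn with `<path>`. Its stroke #008000 means engrave at S348, F4076. After flipping Y the toolpath is (114.2041,44.2000) → (104.8636,41.2046) → (84.7117,32.8982) → (53.7486,19.2808).

Shape 2 is a quadratic bezier drawn with `<path>`. Its stroke #008000 means engrave at S348, F4076. After flipping Y the toolpath is (106.5789,163.0072) → (120.6301,173.7083) → (120.0949,187.4133) → (104.9734,204.1222).

G21
G90
G00 X114.2041 Y44.2000
M4 S348
G1 X104.8636 Y41.2046 F4076
G1 X84.7117 Y32.8982 F4076
G1 X53.7486 Y19.2808 F4076
M5
G00 X106.5789 Y163.0072
M4 S348
G1 X120.6301 Y173.7083 F4076
G1 X120.0949 Y187.4133 F4076
G1 X104.9734 Y204.1222 F4076
M5
G00 X0.0000 Y0.0000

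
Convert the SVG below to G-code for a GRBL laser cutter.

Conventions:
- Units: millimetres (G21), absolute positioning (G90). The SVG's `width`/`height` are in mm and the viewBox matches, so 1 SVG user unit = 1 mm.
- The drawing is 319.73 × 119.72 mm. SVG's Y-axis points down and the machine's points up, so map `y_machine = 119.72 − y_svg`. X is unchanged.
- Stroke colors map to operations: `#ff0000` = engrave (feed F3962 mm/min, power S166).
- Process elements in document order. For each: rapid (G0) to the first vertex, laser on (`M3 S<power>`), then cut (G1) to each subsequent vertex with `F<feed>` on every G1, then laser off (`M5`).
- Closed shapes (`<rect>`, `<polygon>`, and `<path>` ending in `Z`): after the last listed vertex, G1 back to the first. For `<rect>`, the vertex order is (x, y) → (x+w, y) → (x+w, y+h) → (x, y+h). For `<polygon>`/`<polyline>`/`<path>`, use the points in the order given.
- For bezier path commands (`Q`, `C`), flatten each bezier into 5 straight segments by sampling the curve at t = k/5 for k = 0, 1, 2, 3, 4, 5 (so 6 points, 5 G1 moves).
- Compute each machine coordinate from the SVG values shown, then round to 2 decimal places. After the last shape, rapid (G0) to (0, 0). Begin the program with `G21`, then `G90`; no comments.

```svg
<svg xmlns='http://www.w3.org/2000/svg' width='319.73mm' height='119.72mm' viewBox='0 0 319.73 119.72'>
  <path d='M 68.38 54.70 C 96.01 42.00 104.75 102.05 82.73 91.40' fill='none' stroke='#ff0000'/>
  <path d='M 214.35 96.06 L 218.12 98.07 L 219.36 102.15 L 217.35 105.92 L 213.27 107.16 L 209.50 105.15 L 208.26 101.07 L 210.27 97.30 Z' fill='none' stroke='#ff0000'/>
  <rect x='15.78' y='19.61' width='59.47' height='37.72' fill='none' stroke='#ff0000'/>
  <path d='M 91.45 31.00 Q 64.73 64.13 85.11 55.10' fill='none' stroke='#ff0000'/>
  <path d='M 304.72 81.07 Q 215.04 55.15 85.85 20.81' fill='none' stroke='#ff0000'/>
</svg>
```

G21
G90
G0 X68.38 Y65.02
M3 S166
G1 X82.60 Y65.06 F3962
G1 X91.71 Y54.52 F3962
G1 X95.15 Y40.30 F3962
G1 X92.35 Y29.27 F3962
G1 X82.73 Y28.32 F3962
M5
G0 X214.35 Y23.66
M3 S166
G1 X218.12 Y21.65 F3962
G1 X219.36 Y17.57 F3962
G1 X217.35 Y13.80 F3962
G1 X213.27 Y12.56 F3962
G1 X209.50 Y14.57 F3962
G1 X208.26 Y18.65 F3962
G1 X210.27 Y22.42 F3962
G1 X214.35 Y23.66 F3962
M5
G0 X15.78 Y100.11
M3 S166
G1 X75.25 Y100.11 F3962
G1 X75.25 Y62.39 F3962
G1 X15.78 Y62.39 F3962
G1 X15.78 Y100.11 F3962
M5
G0 X91.45 Y88.72
M3 S166
G1 X82.65 Y77.15 F3962
G1 X77.61 Y68.96 F3962
G1 X76.34 Y64.14 F3962
G1 X78.84 Y62.69 F3962
G1 X85.11 Y64.62 F3962
M5
G0 X304.72 Y38.65
M3 S166
G1 X267.27 Y49.35 F3962
G1 X226.65 Y60.73 F3962
G1 X182.88 Y72.79 F3962
G1 X135.95 Y85.51 F3962
G1 X85.85 Y98.91 F3962
M5
G0 X0.00 Y0.00

viewBox `0 0 319.73 119.72` with mm width/height → 1 unit = 1 mm. Flip: y_m = 119.72 − y_svg.

**Shape 1** — `<path>` cubic bezier, stroke `#ff0000` → engrave (S166, F3962). Control points (SVG): P0=(68.38,54.70), P1=(96.01,42.00), P2=(104.75,102.05), P3=(82.73,91.40); sampled at t=k/5. Machine vertices: (68.38,65.02) → (82.60,65.06) → (91.71,54.52) → (95.15,40.30) → (92.35,29.27) → (82.73,28.32). Open path.

**Shape 2** — `<path>` regular polygon, stroke `#ff0000` → engrave (S166, F3962). Machine vertices: (214.35,23.66) → (218.12,21.65) → (219.36,17.57) → (217.35,13.80) → (213.27,12.56) → (209.50,14.57) → (208.26,18.65) → (210.27,22.42) → (214.35,23.66). Closed: final G1 returns to the first vertex.

**Shape 3** — `<rect>` rectangle, stroke `#ff0000` → engrave (S166, F3962). Machine vertices: (15.78,100.11) → (75.25,100.11) → (75.25,62.39) → (15.78,62.39) → (15.78,100.11). Closed: final G1 returns to the first vertex.

**Shape 4** — `<path>` quadratic bezier, stroke `#ff0000` → engrave (S166, F3962). Control points (SVG): P0=(91.45,31.00), P1=(64.73,64.13), P2=(85.11,55.10); sampled at t=k/5. Machine vertices: (91.45,88.72) → (82.65,77.15) → (77.61,68.96) → (76.34,64.14) → (78.84,62.69) → (85.11,64.62). Open path.

**Shape 5** — `<path>` quadratic bezier, stroke `#ff0000` → engrave (S166, F3962). Control points (SVG): P0=(304.72,81.07), P1=(215.04,55.15), P2=(85.85,20.81); sampled at t=k/5. Machine vertices: (304.72,38.65) → (267.27,49.35) → (226.65,60.73) → (182.88,72.79) → (135.95,85.51) → (85.85,98.91). Open path.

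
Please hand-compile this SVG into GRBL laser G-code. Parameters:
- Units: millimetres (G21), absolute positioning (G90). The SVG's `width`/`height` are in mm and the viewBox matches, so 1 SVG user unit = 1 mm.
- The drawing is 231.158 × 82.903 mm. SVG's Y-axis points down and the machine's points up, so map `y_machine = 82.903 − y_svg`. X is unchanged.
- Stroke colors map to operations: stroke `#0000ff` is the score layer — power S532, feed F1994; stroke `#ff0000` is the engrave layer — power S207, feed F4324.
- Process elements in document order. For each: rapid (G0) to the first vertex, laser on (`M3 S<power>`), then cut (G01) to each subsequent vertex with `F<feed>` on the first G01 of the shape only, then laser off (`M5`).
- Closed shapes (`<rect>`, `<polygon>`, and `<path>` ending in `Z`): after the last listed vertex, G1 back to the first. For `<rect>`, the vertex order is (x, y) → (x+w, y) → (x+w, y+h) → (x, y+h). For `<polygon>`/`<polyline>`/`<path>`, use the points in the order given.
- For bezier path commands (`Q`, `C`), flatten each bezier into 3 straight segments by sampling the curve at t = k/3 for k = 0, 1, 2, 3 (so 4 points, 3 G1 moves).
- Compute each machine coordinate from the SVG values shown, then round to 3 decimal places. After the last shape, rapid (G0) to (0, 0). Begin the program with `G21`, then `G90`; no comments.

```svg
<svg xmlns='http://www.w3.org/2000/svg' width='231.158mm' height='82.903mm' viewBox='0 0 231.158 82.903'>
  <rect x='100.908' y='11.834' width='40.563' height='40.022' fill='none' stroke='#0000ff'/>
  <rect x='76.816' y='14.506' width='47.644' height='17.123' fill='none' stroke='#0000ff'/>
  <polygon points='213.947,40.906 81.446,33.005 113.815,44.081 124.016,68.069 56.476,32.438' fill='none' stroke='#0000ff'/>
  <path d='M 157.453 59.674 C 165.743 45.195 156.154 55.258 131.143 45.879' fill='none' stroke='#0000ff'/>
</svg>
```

G21
G90
G0 X100.908 Y71.069
M3 S532
G01 X141.471 Y71.069 F1994
G01 X141.471 Y31.047
G01 X100.908 Y31.047
G01 X100.908 Y71.069
M5
G0 X76.816 Y68.397
M3 S532
G01 X124.460 Y68.397 F1994
G01 X124.460 Y51.274
G01 X76.816 Y51.274
G01 X76.816 Y68.397
M5
G0 X213.947 Y41.997
M3 S532
G01 X81.446 Y49.898 F1994
G01 X113.815 Y38.822
G01 X124.016 Y14.834
G01 X56.476 Y50.465
G01 X213.947 Y41.997
M5
G0 X157.453 Y23.229
M3 S532
G01 X159.874 Y31.156 F1994
G01 X150.922 Y32.497
G01 X131.143 Y37.024
M5
G0 X0.000 Y0.000

Since the viewBox matches the mm dimensions, user units are millimetres directly. The only transform is the Y-flip y_m = 82.903 − y_svg.

Shape 1 is a rectangle drawn with `<rect>`. Its stroke #0000ff means score at S532, F1994. After flipping Y the toolpath is (100.908,71.069) → (141.471,71.069) → (141.471,31.047) → (100.908,31.047) → (100.908,71.069), returning to the start.

Shape 2 is a rectangle drawn with `<rect>`. Its stroke #0000ff means score at S532, F1994. After flipping Y the toolpath is (76.816,68.397) → (124.460,68.397) → (124.460,51.274) → (76.816,51.274) → (76.816,68.397), returning to the start.

Shape 3 is a closed polygon drawn with `<polygon>`. Its stroke #0000ff means score at S532, F1994. After flipping Y the toolpath is (213.947,41.997) → (81.446,49.898) → (113.815,38.822) → (124.016,14.834) → (56.476,50.465) → (213.947,41.997), returning to the start.

Shape 4 is a cubic bezier drawn with `<path>`. Its stroke #0000ff means score at S532, F1994. After flipping Y the toolpath is (157.453,23.229) → (159.874,31.156) → (150.922,32.497) → (131.143,37.024).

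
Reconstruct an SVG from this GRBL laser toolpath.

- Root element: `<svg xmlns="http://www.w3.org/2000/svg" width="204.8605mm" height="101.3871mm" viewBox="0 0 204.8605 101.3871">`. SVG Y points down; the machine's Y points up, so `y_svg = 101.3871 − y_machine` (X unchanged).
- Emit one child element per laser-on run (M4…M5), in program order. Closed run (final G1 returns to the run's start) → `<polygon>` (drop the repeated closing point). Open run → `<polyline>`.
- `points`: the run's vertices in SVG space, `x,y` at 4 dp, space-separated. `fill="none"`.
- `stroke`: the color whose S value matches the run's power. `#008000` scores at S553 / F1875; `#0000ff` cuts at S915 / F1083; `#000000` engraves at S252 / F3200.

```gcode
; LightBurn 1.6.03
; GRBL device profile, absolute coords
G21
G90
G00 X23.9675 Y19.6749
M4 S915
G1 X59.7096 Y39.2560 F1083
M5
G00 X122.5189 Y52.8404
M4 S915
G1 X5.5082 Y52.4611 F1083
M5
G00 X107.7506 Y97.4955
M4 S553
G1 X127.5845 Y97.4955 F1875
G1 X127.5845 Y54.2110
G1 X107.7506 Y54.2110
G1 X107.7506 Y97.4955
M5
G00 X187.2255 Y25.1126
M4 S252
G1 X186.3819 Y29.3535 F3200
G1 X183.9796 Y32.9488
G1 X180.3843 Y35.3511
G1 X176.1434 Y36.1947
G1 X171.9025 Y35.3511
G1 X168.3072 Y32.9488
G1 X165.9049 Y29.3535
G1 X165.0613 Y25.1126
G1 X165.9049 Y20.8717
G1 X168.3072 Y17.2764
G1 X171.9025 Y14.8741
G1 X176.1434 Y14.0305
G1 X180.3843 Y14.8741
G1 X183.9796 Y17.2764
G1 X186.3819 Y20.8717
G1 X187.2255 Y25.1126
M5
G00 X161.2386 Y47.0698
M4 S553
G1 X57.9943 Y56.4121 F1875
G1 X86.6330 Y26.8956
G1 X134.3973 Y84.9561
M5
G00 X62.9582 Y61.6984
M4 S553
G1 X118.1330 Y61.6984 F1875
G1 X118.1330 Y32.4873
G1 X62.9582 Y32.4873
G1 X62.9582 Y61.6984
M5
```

<svg xmlns="http://www.w3.org/2000/svg" width="204.8605mm" height="101.3871mm" viewBox="0 0 204.8605 101.3871">
  <polyline points="23.9675,81.7122 59.7096,62.1311" fill="none" stroke="#0000ff"/>
  <polyline points="122.5189,48.5467 5.5082,48.9260" fill="none" stroke="#0000ff"/>
  <polygon points="107.7506,3.8916 127.5845,3.8916 127.5845,47.1761 107.7506,47.1761" fill="none" stroke="#008000"/>
  <polygon points="187.2255,76.2745 186.3819,72.0336 183.9796,68.4383 180.3843,66.0360 176.1434,65.1924 171.9025,66.0360 168.3072,68.4383 165.9049,72.0336 165.0613,76.2745 165.9049,80.5154 168.3072,84.1107 171.9025,86.5130 176.1434,87.3566 180.3843,86.5130 183.9796,84.1107 186.3819,80.5154" fill="none" stroke="#000000"/>
  <polyline points="161.2386,54.3173 57.9943,44.9750 86.6330,74.4915 134.3973,16.4310" fill="none" stroke="#008000"/>
  <polygon points="62.9582,39.6887 118.1330,39.6887 118.1330,68.8998 62.9582,68.8998" fill="none" stroke="#008000"/>
</svg>

Each laser-on run becomes one SVG element. Flip Y back into SVG space with y_svg = 101.3871 − y_machine.

Run 1: power S915 maps to stroke `#0000ff` (cut). The run is open, so emit a `<polyline>` with points (Y-flipped): 23.9675,81.7122 59.7096,62.1311.

Run 2: power S915 maps to stroke `#0000ff` (cut). The run is open, so emit a `<polyline>` with points (Y-flipped): 122.5189,48.5467 5.5082,48.9260.

Run 3: power S553 maps to stroke `#008000` (score). The run returns to its start, so emit a `<polygon>` with points (Y-flipped): 107.7506,3.8916 127.5845,3.8916 127.5845,47.1761 107.7506,47.1761.

Run 4: the run's S252 means `#000000` (engrave). The run returns to its start, so emit a `<polygon>` with points (Y-flipped): 187.2255,76.2745 186.3819,72.0336 183.9796,68.4383 180.3843,66.0360 176.1434,65.1924 171.9025,66.0360 168.3072,68.4383 165.9049,72.0336 165.0613,76.2745 165.9049,80.5154 168.3072,84.1107 171.9025,86.5130 176.1434,87.3566 180.3843,86.5130 183.9796,84.1107 186.3819,80.5154.

Run 5: the run's S553 means `#008000` (score). The run is open, so emit a `<polyline>` with points (Y-flipped): 161.2386,54.3173 57.9943,44.9750 86.6330,74.4915 134.3973,16.4310.

Run 6: the run's S553 means `#008000` (score). The run returns to its start, so emit a `<polygon>` with points (Y-flipped): 62.9582,39.6887 118.1330,39.6887 118.1330,68.8998 62.9582,68.8998.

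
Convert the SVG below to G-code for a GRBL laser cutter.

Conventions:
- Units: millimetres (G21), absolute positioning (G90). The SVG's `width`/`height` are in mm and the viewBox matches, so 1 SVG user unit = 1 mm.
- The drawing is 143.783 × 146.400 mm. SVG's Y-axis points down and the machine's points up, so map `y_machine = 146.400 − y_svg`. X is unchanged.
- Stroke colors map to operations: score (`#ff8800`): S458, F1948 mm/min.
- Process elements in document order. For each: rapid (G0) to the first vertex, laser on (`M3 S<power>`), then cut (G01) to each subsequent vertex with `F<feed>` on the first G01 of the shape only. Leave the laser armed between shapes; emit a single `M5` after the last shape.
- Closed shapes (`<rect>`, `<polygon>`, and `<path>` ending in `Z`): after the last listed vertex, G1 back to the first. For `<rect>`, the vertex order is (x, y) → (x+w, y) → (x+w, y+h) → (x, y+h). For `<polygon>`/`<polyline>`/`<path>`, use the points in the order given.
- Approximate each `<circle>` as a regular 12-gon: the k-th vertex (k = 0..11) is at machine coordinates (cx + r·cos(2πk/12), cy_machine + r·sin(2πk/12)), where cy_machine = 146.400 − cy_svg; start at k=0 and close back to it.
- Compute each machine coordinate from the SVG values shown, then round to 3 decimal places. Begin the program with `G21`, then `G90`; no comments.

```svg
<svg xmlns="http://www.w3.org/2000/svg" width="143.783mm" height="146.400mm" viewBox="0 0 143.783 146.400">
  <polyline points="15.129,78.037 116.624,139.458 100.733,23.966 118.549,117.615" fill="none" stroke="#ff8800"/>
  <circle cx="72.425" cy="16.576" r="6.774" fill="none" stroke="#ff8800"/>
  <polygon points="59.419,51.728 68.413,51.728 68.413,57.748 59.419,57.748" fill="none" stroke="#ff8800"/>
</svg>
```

G21
G90
G0 X15.129 Y68.363
M3 S458
G01 X116.624 Y6.942 F1948
G01 X100.733 Y122.434
G01 X118.549 Y28.785
G0 X79.199 Y129.824
M3 S458
G01 X78.291 Y133.211 F1948
G01 X75.812 Y135.690
G01 X72.425 Y136.598
G01 X69.038 Y135.690
G01 X66.559 Y133.211
G01 X65.651 Y129.824
G01 X66.559 Y126.437
G01 X69.038 Y123.958
G01 X72.425 Y123.050
G01 X75.812 Y123.958
G01 X78.291 Y126.437
G01 X79.199 Y129.824
G0 X59.419 Y94.672
M3 S458
G01 X68.413 Y94.672 F1948
G01 X68.413 Y88.652
G01 X59.419 Y88.652
G01 X59.419 Y94.672
M5

viewBox `0 0 143.783 146.400` with mm width/height → 1 unit = 1 mm. Flip: y_m = 146.400 − y_svg.

**Shape 1** — `<polyline>` open polyline, stroke `#ff8800` → score (S458, F1948). Machine vertices: (15.129,68.363) → (116.624,6.942) → (100.733,122.434) → (118.549,28.785). Open path.

**Shape 2** — `<circle>` circle, stroke `#ff8800` → score (S458, F1948). Machine vertices: (79.199,129.824) → (78.291,133.211) → (75.812,135.690) → (72.425,136.598) → (69.038,135.690) → (66.559,133.211) → (65.651,129.824) → (66.559,126.437) → (69.038,123.958) → (72.425,123.050) → (75.812,123.958) → (78.291,126.437) → (79.199,129.824). Closed: final G1 returns to the first vertex.

**Shape 3** — `<polygon>` rectangle, stroke `#ff8800` → score (S458, F1948). Machine vertices: (59.419,94.672) → (68.413,94.672) → (68.413,88.652) → (59.419,88.652) → (59.419,94.672). Closed: final G1 returns to the first vertex.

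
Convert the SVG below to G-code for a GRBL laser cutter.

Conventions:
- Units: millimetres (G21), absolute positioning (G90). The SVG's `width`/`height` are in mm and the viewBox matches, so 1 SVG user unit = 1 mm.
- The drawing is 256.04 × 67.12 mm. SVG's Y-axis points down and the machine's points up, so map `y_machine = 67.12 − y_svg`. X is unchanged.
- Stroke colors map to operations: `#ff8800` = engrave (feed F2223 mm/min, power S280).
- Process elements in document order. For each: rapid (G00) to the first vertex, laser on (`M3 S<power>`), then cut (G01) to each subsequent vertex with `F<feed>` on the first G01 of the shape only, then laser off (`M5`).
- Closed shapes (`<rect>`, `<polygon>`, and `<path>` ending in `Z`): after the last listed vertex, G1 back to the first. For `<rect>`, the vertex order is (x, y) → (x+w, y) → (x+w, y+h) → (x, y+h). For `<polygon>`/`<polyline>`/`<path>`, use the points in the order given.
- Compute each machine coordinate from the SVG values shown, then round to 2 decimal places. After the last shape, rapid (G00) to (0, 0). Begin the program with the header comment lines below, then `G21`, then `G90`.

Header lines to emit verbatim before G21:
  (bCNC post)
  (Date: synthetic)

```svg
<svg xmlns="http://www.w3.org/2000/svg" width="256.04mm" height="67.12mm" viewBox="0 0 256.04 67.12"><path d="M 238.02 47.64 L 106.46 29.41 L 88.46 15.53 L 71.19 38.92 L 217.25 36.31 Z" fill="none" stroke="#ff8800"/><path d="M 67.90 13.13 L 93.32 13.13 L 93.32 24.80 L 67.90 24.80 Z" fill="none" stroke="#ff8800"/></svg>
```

1 u = 1 mm; y_m = 67.12 − y.

[1] `<path>` closed polygon, #ff8800→engrave S280 F2223: (238.02,19.48) → (106.46,37.71) → (88.46,51.59) → (71.19,28.20) → (217.25,30.81) → (238.02,19.48) (closed)

[2] `<path>` rectangle, #ff8800→engrave S280 F2223: (67.90,53.99) → (93.32,53.99) → (93.32,42.32) → (67.90,42.32) → (67.90,53.99) (closed)

(bCNC post)
(Date: synthetic)
G21
G90
G00 X238.02 Y19.48
M3 S280
G01 X106.46 Y37.71 F2223
G01 X88.46 Y51.59
G01 X71.19 Y28.20
G01 X217.25 Y30.81
G01 X238.02 Y19.48
M5
G00 X67.90 Y53.99
M3 S280
G01 X93.32 Y53.99 F2223
G01 X93.32 Y42.32
G01 X67.90 Y42.32
G01 X67.90 Y53.99
M5
G00 X0.00 Y0.00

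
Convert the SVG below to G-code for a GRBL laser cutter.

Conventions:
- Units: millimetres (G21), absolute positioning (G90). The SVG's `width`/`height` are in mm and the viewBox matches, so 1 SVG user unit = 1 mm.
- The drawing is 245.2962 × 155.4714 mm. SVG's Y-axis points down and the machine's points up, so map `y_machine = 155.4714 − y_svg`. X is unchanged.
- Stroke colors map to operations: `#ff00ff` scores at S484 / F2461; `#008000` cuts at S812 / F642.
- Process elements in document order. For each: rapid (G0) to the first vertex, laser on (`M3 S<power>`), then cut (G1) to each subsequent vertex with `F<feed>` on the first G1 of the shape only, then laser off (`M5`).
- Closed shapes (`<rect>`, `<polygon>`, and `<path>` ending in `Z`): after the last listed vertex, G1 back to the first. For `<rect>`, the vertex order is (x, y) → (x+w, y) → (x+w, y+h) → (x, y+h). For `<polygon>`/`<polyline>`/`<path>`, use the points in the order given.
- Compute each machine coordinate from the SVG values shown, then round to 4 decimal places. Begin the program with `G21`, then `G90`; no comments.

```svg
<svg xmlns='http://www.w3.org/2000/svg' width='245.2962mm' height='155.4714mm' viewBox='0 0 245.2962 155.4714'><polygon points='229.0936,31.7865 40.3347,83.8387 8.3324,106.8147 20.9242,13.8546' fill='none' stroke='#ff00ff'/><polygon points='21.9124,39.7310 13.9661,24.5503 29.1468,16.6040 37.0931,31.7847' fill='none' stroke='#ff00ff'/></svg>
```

viewBox `0 0 245.2962 155.4714` with mm width/height → 1 unit = 1 mm. Flip: y_m = 155.4714 − y_svg.

**Shape 1** — `<polygon>` closed polygon, stroke `#ff00ff` → score (S484, F2461). Machine vertices: (229.0936,123.6849) → (40.3347,71.6327) → (8.3324,48.6567) → (20.9242,141.6168) → (229.0936,123.6849). Closed: final G1 returns to the first vertex.

**Shape 2** — `<polygon>` regular polygon, stroke `#ff00ff` → score (S484, F2461). Machine vertices: (21.9124,115.7404) → (13.9661,130.9211) → (29.1468,138.8674) → (37.0931,123.6867) → (21.9124,115.7404). Closed: final G1 returns to the first vertex.

G21
G90
G0 X229.0936 Y123.6849
M3 S484
G1 X40.3347 Y71.6327 F2461
G1 X8.3324 Y48.6567
G1 X20.9242 Y141.6168
G1 X229.0936 Y123.6849
M5
G0 X21.9124 Y115.7404
M3 S484
G1 X13.9661 Y130.9211 F2461
G1 X29.1468 Y138.8674
G1 X37.0931 Y123.6867
G1 X21.9124 Y115.7404
M5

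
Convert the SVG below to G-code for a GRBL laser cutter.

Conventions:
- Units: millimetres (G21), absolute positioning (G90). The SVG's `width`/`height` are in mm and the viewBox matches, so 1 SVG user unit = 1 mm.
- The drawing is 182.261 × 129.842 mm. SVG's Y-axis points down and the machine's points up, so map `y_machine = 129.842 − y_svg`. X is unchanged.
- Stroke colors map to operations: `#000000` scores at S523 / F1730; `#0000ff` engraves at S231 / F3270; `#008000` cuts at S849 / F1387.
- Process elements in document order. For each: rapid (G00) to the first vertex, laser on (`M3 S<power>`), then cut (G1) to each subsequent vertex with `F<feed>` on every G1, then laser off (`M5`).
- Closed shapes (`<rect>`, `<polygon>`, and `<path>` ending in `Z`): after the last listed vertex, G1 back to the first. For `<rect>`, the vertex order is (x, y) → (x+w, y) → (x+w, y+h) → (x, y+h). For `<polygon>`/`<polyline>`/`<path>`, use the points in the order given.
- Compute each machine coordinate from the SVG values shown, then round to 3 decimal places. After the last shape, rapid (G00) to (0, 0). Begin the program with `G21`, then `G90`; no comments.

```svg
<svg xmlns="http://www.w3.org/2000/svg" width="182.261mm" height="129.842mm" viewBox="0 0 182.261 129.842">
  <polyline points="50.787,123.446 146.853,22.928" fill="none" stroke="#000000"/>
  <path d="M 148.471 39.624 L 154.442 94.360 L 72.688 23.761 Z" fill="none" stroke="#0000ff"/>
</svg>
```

G21
G90
G00 X50.787 Y6.396
M3 S523
G1 X146.853 Y106.914 F1730
M5
G00 X148.471 Y90.218
M3 S231
G1 X154.442 Y35.482 F3270
G1 X72.688 Y106.081 F3270
G1 X148.471 Y90.218 F3270
M5
G00 X0.000 Y0.000

1 u = 1 mm; y_m = 129.842 − y.

[1] `<polyline>` line segment, #000000→score S523 F1730: (50.787,6.396) → (146.853,106.914)

[2] `<path>` closed polygon, #0000ff→engrave S231 F3270: (148.471,90.218) → (154.442,35.482) → (72.688,106.081) → (148.471,90.218) (closed)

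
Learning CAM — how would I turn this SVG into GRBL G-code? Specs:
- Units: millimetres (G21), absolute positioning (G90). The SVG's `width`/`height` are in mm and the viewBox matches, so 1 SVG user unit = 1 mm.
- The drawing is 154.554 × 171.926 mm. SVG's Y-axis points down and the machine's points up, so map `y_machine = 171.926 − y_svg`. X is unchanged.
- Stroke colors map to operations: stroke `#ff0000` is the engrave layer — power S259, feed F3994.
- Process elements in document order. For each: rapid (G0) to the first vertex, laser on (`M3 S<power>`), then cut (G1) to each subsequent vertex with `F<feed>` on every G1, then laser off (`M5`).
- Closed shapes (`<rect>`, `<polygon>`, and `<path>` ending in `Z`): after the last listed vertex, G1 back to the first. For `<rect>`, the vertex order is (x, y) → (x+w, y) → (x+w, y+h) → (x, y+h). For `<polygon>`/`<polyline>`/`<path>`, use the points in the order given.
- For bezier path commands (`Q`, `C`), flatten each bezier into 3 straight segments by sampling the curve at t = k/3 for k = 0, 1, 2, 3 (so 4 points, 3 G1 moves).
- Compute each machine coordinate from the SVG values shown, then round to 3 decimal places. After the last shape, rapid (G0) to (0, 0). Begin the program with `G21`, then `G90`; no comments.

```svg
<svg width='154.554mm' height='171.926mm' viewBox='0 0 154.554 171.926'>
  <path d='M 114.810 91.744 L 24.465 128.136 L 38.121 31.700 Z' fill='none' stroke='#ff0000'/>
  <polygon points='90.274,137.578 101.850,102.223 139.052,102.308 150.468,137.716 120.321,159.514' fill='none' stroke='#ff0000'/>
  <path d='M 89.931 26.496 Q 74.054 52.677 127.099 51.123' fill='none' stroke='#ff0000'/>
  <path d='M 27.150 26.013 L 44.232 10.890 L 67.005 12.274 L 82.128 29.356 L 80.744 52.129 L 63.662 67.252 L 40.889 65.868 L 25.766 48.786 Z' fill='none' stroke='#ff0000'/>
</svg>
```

Since the viewBox matches the mm dimensions, user units are millimetres directly. The only transform is the Y-flip y_m = 171.926 − y_svg.

Shape 1 is a regular polygon drawn with `<path>`. Its stroke #ff0000 means engrave at S259, F3994. After flipping Y the toolpath is (114.810,80.182) → (24.465,43.790) → (38.121,140.226) → (114.810,80.182), returning to the start.

Shape 2 is a regular polygon drawn with `<polygon>`. Its stroke #ff0000 means engrave at S259, F3994. After flipping Y the toolpath is (90.274,34.348) → (101.850,69.703) → (139.052,69.618) → (150.468,34.210) → (120.321,12.412) → (90.274,34.348), returning to the start.

Shape 3 is a quadratic bezier drawn with `<path>`. Its stroke #ff0000 means engrave at S259, F3994. After flipping Y the toolpath is (89.931,145.430) → (87.004,131.058) → (99.394,122.849) → (127.099,120.803).

Shape 4 is a regular polygon drawn with `<path>`. Its stroke #ff0000 means engrave at S259, F3994. After flipping Y the toolpath is (27.150,145.913) → (44.232,161.036) → (67.005,159.652) → (82.128,142.570) → (80.744,119.797) → (63.662,104.674) → (40.889,106.058) → (25.766,123.140) → (27.150,145.913), returning to the start.

G21
G90
G0 X114.810 Y80.182
M3 S259
G1 X24.465 Y43.790 F3994
G1 X38.121 Y140.226 F3994
G1 X114.810 Y80.182 F3994
M5
G0 X90.274 Y34.348
M3 S259
G1 X101.850 Y69.703 F3994
G1 X139.052 Y69.618 F3994
G1 X150.468 Y34.210 F3994
G1 X120.321 Y12.412 F3994
G1 X90.274 Y34.348 F3994
M5
G0 X89.931 Y145.430
M3 S259
G1 X87.004 Y131.058 F3994
G1 X99.394 Y122.849 F3994
G1 X127.099 Y120.803 F3994
M5
G0 X27.150 Y145.913
M3 S259
G1 X44.232 Y161.036 F3994
G1 X67.005 Y159.652 F3994
G1 X82.128 Y142.570 F3994
G1 X80.744 Y119.797 F3994
G1 X63.662 Y104.674 F3994
G1 X40.889 Y106.058 F3994
G1 X25.766 Y123.140 F3994
G1 X27.150 Y145.913 F3994
M5
G0 X0.000 Y0.000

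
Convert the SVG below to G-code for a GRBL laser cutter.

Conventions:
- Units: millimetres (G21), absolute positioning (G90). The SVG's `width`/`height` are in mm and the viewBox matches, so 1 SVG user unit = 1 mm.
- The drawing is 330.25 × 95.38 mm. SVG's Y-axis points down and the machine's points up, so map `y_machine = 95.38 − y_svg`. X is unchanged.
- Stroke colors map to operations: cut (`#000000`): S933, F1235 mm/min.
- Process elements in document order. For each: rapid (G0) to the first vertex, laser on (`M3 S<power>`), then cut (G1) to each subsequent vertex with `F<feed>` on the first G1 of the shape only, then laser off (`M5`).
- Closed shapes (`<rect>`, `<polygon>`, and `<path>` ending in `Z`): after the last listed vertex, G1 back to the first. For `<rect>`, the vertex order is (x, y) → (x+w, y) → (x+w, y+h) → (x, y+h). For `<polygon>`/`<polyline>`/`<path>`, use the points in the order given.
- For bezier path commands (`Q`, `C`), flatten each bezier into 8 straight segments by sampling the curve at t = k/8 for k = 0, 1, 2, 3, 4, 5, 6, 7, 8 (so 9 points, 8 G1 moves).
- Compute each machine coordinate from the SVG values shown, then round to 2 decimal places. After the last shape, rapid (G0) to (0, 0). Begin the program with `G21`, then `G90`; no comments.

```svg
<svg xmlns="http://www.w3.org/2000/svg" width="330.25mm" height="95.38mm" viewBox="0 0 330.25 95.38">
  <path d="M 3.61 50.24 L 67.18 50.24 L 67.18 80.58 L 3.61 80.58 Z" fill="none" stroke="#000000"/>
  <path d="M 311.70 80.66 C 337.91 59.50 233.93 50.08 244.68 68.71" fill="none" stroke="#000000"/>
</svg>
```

G21
G90
G0 X3.61 Y45.14
M3 S933
G1 X67.18 Y45.14 F1235
G1 X67.18 Y14.80
G1 X3.61 Y14.80
G1 X3.61 Y45.14
M5
G0 X311.70 Y14.72
M3 S933
G1 X315.90 Y22.07 F1235
G1 X310.77 Y28.13
G1 X299.18 Y32.71
G1 X283.99 Y35.62
G1 X268.07 Y36.66
G1 X254.30 Y35.64
G1 X245.55 Y32.37
G1 X244.68 Y26.67
M5
G0 X0.00 Y0.00

Since the viewBox matches the mm dimensions, user units are millimetres directly. The only transform is the Y-flip y_m = 95.38 − y_svg.

Shape 1 is a rectangle drawn with `<path>`. Its stroke #000000 means cut at S933, F1235. After flipping Y the toolpath is (3.61,45.14) → (67.18,45.14) → (67.18,14.80) → (3.61,14.80) → (3.61,45.14), returning to the start.

Shape 2 is a cubic bezier drawn with `<path>`. Its stroke #000000 means cut at S933, F1235. After flipping Y the toolpath is (311.70,14.72) → (315.90,22.07) → (310.77,28.13) → (299.18,32.71) → (283.99,35.62) → (268.07,36.66) → (254.30,35.64) → (245.55,32.37) → (244.68,26.67).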